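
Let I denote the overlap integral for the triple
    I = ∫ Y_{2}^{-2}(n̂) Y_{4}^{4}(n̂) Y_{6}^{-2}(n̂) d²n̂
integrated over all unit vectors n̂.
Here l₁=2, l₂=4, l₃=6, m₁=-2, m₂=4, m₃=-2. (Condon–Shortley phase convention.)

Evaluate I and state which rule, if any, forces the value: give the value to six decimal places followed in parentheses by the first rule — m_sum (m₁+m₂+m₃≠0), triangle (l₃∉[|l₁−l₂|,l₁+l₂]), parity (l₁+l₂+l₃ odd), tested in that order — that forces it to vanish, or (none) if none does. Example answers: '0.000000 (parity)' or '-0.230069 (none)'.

0.015904 (none)

m-sum 0 ✓  L=12 even ✓  2≤6≤6 ✓
Π(2lᵢ+1) = 5×9×13 = 585
triangle coeff Δ(2,4,6) = 1/6435
Σ_t [0,0]: t=0:+1/2304 = 1/2304
(3j)²=5/143 [(2 4 6; 0 0 0)], sign=+1
Σ_t [0,0]: t=0:+1/967680 = 1/967680
(3j)²=1/6435 [(2 4 6; -2 4 -2)], sign=+1
⇒ 4πI² = 5/1573
I = (+1)√(5/1573/(4π)) = 0.01590434
No selection rule forces the value: the integral is nonzero (none).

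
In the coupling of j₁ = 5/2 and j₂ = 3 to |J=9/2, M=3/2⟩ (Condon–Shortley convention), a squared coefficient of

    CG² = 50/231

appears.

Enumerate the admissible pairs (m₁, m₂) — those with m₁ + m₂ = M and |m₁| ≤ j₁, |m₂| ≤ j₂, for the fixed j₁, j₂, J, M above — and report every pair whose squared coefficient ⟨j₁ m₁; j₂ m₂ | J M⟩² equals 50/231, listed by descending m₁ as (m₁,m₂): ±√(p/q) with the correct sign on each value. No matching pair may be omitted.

Admissible pairs with m₁+m₂ = M = 3/2: (-3/2,3), (-1/2,2), (1/2,1), (3/2,0), (5/2,-1)
  (m₁,m₂)=(5/2,-1): CG² = 50/231, CG = +√(50/231)   ← matches the target
  (m₁,m₂)=(3/2,0): CG² = 45/154, CG = +√(45/154)
  (m₁,m₂)=(1/2,1): CG² = 5/231, CG = −√(5/231)
  (m₁,m₂)=(-1/2,2): CG² = 169/462, CG = −√(169/462)
  (m₁,m₂)=(-3/2,3): CG² = 8/77, CG = −√(8/77)
Pairs with CG² = 50/231: (5/2,-1): +√(50/231)

(5/2,-1): +√(50/231)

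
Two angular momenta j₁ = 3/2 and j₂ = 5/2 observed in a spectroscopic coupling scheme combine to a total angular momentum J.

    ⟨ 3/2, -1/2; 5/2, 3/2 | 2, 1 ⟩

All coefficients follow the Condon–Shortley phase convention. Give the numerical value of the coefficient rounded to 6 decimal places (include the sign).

+√(1/42) ≈ +0.154303

√[5·2!1!3!/7! · 1!2!4!1!3!1!] = √(24/7)
  +(−1)^1/∏(1,1,1,3,0,0)! = -1/6  (running -1/6)
  +(−1)^2/∏(2,0,0,2,1,1)! = 1/4  (running 1/12)
⟨..|..⟩ = √(24/7)·(1/12) = +0.154303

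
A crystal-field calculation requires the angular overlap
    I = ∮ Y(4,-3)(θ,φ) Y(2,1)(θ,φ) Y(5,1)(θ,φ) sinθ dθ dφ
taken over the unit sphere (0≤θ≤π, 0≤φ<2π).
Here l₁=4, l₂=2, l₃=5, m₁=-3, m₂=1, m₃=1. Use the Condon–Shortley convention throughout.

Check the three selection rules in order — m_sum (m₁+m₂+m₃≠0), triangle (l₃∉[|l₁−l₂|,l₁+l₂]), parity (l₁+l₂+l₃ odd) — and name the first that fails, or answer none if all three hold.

m_sum

Σmᵢ = -1  ✗
l₃∈[|l₁−l₂|,l₁+l₂]=[2,6], have l₃=5
Σlᵢ = 11 ⇒ odd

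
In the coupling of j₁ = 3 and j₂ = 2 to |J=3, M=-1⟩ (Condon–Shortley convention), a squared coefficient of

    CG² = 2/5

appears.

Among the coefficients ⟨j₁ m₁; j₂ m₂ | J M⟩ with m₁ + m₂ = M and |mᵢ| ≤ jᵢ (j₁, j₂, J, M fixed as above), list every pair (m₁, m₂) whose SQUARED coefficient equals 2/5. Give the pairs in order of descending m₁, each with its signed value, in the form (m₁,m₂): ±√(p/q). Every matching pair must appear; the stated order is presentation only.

Admissible pairs with m₁+m₂ = M = -1: (-3,2), (-2,1), (-1,0), (0,-1), (1,-2)
  (m₁,m₂)=(1,-2): CG² = 2/5, CG = +√(2/5)   ← matches the target
  (m₁,m₂)=(0,-1): CG² = 1/30, CG = −√(1/30)
  (m₁,m₂)=(-1,0): CG² = 3/20, CG = −√(3/20)
  (m₁,m₂)=(-2,1): CG² = 1/4, CG = +√(1/4)
  (m₁,m₂)=(-3,2): CG² = 1/6, CG = +√(1/6)
Pairs with CG² = 2/5: (1,-2): +√(2/5)

(1,-2): +√(2/5)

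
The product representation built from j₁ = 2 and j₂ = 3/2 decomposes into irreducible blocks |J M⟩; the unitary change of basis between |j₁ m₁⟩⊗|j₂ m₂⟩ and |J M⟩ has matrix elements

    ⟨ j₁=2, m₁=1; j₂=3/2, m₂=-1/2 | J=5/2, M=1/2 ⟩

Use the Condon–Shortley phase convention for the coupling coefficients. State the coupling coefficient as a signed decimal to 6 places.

triangle: 1!*3!*2!/7! = 12/5040
(j±m)!: 3!*1!*1!*2!*3!*2! = 144
prefactor² = (2J+1)*Δ*N² = 72/35
  k=0: +1/(0!*1!*1!*1!*2!*1!) = 1/2
  k=1: −1/(1!*0!*0!*0!*3!*2!) = -1/12
Σ = 5/12  ⇒  CG² = 72/35*(5/12)² = 5/14
CG = +√(5/14) = +0.597614

+0.597614  (= +√(5/14))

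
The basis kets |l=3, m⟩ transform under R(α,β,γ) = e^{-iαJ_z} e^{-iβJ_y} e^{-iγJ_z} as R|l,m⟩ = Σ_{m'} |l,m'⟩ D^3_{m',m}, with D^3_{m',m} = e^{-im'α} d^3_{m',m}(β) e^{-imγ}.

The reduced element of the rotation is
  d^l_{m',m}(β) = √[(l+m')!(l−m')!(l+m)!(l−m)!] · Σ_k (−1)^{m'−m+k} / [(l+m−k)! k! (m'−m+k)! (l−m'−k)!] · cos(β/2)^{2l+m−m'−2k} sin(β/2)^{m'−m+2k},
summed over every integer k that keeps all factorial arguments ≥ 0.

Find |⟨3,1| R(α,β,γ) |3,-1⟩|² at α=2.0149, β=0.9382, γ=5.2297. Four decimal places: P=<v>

P=0.2693

D^3_{1,-1}(2.0149,0.9382,5.2297) = e^{-i·1·2.0149}·d^3_{1,-1}(0.9382)·e^{-i·-1·5.2297}. Compute d first:
Half-angle: c=0.891976, s=0.452084. N=√(24·2·2·24)=48.000000
The bounds max(0,m−m')=0 and min(l+m,l−m')=2 give 3 terms
  k=0: (−1)^2·48.0000/(8)·0.8920^4·0.4521^2 = +0.776248
  k=1: (−1)^3·48.0000/(6)·0.8920^2·0.4521^4 = -0.265871
  k=2: (−1)^4·48.0000/(48)·0.8920^0·0.4521^6 = +0.008537
d^3_{1,-1}(0.9382) = +0.776248 -0.265871 +0.008537 = +0.518914
|D^3_{1,-1}|² = |d^3_{1,-1}(β)|² = (+0.518914)² = 0.269272 (the z-rotation phases have unit modulus)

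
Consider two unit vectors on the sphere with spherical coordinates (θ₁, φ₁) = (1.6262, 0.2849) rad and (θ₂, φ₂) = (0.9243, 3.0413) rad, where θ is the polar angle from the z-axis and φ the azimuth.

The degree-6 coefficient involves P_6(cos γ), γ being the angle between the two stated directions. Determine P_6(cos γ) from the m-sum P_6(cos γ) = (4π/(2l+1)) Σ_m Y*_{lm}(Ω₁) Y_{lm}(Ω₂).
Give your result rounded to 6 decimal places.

Expand P_6 via completeness: Σ_{m} conj(Y_{6,m}) at Ω₁ times Y_{6,m} at Ω₂ —
  [-6]  conj(Y_{6,-6})(Ω₁) = -0.06613 + 0.47406j ; Y_{6,-6}(Ω₂) = 0.10299 + 0.07073j ; Δ = -0.04034 + 0.04415j
  [-5]  conj(Y_{6,-5})(Ω₁) = -0.01341 - 0.09098j ; Y_{6,-5}(Ω₂) = -0.28641 - 0.15701j ; Δ = -0.01045 + 0.02816j
  [-4]  conj(Y_{6,-4})(Ω₁) = -0.14321 - 0.31127j ; Y_{6,-4}(Ω₂) = 0.39887 + 0.16919j ; Δ = -0.00446 - 0.14839j
  [-3]  conj(Y_{6,-3})(Ω₁) = 0.06991 + 0.08034j ; Y_{6,-3}(Ω₂) = -0.18900 - 0.05865j ; Δ = -0.00850 - 0.01928j
  [-2]  conj(Y_{6,-2})(Ω₁) = 0.25839 + 0.16555j ; Y_{6,-2}(Ω₂) = -0.24124 - 0.04905j ; Δ = -0.05421 - 0.05261j
  [-1]  conj(Y_{6,-1})(Ω₁) = -0.10730 - 0.03142j ; Y_{6,-1}(Ω₂) = 0.30370 + 0.03056j ; Δ = -0.03163 - 0.01282j
  [+0]  conj(Y_{6,0})(Ω₁) = -0.29757 + 0.00000j ; Y_{6,0}(Ω₂) = 0.16915 + 0.00000j ; Δ = -0.05033 + 0.00000j
  [+1]  conj(Y_{6,1})(Ω₁) = 0.10730 - 0.03142j ; Y_{6,1}(Ω₂) = -0.30370 + 0.03056j ; Δ = -0.03163 + 0.01282j
  [+2]  conj(Y_{6,2})(Ω₁) = 0.25839 - 0.16555j ; Y_{6,2}(Ω₂) = -0.24124 + 0.04905j ; Δ = -0.05421 + 0.05261j
  [+3]  conj(Y_{6,3})(Ω₁) = -0.06991 + 0.08034j ; Y_{6,3}(Ω₂) = 0.18900 - 0.05865j ; Δ = -0.00850 + 0.01928j
  [+4]  conj(Y_{6,4})(Ω₁) = -0.14321 + 0.31127j ; Y_{6,4}(Ω₂) = 0.39887 - 0.16919j ; Δ = -0.00446 + 0.14839j
  [+5]  conj(Y_{6,5})(Ω₁) = 0.01341 - 0.09098j ; Y_{6,5}(Ω₂) = 0.28641 - 0.15701j ; Δ = -0.01045 - 0.02816j
  [+6]  conj(Y_{6,6})(Ω₁) = -0.06613 - 0.47406j ; Y_{6,6}(Ω₂) = 0.10299 - 0.07073j ; Δ = -0.04034 - 0.04415j
Σ over m = -0.34950 + 0.00000j; ×(4π/13) → -0.33784 + 0.00000j. Real part: -0.337843

-0.337843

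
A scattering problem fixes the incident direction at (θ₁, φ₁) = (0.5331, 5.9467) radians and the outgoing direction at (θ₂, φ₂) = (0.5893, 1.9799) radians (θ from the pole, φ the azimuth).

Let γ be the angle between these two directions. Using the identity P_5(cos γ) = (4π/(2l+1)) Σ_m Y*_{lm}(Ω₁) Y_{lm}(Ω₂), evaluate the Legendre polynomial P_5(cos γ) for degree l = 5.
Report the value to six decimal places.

0.033833

Addition theorem: P_5(cos γ) = (4π/11) Σ_m Y*_{lm}(Ω₁) Y_{lm}(Ω₂), m = −5…5:
  m=-5: (-0.001753, -0.015636) × (-0.021891, 0.011250) = (0.000214, 0.000323)  (running Σ = (0.000214, 0.000323))
  m=-4: (0.018800, -0.082196) × (-0.007634, -0.116169) = (-0.009692, -0.001557)  (running Σ = (-0.009478, -0.001234))
  m=-3: (0.137185, -0.218162) × (0.291905, 0.104404) = (0.062822, -0.049360)  (running Σ = (0.053344, -0.050594))
  m=-2: (0.361164, -0.287884) × (-0.319286, 0.340956) = (-0.017159, 0.215058)  (running Σ = (0.036185, 0.164464))
  m=-1: (0.333272, -0.116574) × (-0.095927, -0.221252) = (-0.057762, -0.062554)  (running Σ = (-0.021577, 0.101910))
  m=0: (-0.227719, -0.000000) × (-0.319560, 0.000000) = (0.072770, 0.000000)  (running Σ = (0.051193, 0.101910))
  m=1: (-0.333272, -0.116574) × (0.095927, -0.221252) = (-0.057762, 0.062554)  (running Σ = (-0.006569, 0.164464))
  m=2: (0.361164, 0.287884) × (-0.319286, -0.340956) = (-0.017159, -0.215058)  (running Σ = (-0.023728, -0.050594))
  m=3: (-0.137185, -0.218162) × (-0.291905, 0.104404) = (0.062822, 0.049360)  (running Σ = (0.039094, -0.001234))
  m=4: (0.018800, 0.082196) × (-0.007634, 0.116169) = (-0.009692, 0.001557)  (running Σ = (0.029402, 0.000323))
  m=5: (0.001753, -0.015636) × (0.021891, 0.011250) = (0.000214, -0.000323)  (running Σ = (0.029616, 0.000000))
Σ over m = (0.029616, 0.000000); ×(4π/11) → (0.033833, 0.000000). Real part: 0.033833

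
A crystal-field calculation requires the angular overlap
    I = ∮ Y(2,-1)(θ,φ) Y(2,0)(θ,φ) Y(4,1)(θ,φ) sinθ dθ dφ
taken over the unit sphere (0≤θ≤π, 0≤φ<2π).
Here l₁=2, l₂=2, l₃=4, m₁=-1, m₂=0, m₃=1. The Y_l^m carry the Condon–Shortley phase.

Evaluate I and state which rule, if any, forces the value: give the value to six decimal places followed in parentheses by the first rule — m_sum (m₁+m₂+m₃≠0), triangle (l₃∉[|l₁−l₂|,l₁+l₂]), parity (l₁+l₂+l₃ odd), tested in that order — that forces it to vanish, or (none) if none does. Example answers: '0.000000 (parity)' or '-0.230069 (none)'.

-0.220728 (none)

Checks pass: Σm=0; 8 even; l₃=4∈[0,4].
(2·2+1)(2·2+1)(2·4+1) = 225
Δ: 0! 4! 4! / 9! → 1/630
sum: t=0:+1/16 = 1/16
3j²(2 2 4; 0 0 0) = Δ·Π!·Σ² = 2/35  (sign +1)
sum: t=0:+1/24 = 1/24
3j²(2 2 4; -1 0 1) = Δ·Π!·Σ² = 1/21  (sign -1)
combine: 4πI² = 225·2/35·1/21 = 30/49
take √, sign -1: I = -0.22072812
No selection rule forces the value: the integral is nonzero (none).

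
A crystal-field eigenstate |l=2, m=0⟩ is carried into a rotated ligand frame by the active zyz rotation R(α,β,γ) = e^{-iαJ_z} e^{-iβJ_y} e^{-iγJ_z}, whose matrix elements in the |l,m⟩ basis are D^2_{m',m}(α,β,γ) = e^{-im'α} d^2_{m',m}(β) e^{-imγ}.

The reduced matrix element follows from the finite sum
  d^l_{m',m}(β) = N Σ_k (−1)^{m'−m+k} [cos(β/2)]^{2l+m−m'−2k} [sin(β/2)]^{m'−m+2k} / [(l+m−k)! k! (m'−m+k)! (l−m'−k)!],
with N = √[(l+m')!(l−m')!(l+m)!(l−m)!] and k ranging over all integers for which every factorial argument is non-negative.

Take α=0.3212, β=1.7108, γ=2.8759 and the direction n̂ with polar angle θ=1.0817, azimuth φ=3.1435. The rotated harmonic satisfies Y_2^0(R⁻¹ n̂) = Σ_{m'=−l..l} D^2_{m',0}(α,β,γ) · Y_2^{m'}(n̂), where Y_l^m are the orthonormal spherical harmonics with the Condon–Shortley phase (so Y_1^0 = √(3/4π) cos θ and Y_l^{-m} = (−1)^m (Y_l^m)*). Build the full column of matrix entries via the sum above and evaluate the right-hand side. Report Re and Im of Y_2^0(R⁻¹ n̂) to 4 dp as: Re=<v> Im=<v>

Re=0.4434 Im=0.0000

Need the full column D^2_{m',0} for m'=−2..2 at α=0.3212, β=1.7108, γ=2.8759.
cos(β/2)=0.655917, sin(β/2)=0.754833
d^2_{-2,0}: single k=2 term ⇒ +0.600448;  D = +0.480754+0.359739i
d^2_{-1,0}: k∈[1..2] ⇒ +0.521762 -0.690999 = -0.169237;  D = -0.160582-0.053429i
d^2_{0,0}: k∈[0..2] ⇒ +0.185095 -0.980527 +0.324642 = -0.470790;  D = -0.470790+0.000000i
d^2_{1,0}: k∈[0..1] ⇒ -0.521762 +0.690999 = +0.169237;  D = +0.160582-0.053429i
d^2_{2,0}: single k=0 term ⇒ +0.600448;  D = +0.480754-0.359739i
Y_2^{m'}(θ=1.0817,φ=3.1435) and Σ D·Y over m':
  (+0.4808+0.3597i)·(+0.3010-0.0011i)  (-0.1606-0.0534i)·(-0.3204+0.0006i)  (-0.4708+0.0000i)·(-0.1065+0.0000i)  (+0.1606-0.0534i)·(+0.3204+0.0006i)  (+0.4808-0.3597i)·(+0.3010+0.0011i)
Y_2^0(R⁻¹ n̂) = +0.443371+0.000000i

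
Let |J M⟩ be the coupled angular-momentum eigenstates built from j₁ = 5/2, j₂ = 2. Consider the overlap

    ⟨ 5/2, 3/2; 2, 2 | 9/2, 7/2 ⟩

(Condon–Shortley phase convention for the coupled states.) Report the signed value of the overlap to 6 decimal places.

√[10·0!5!4!/10! · 4!1!4!0!8!1!] = √(184320)
  +(−1)^0/∏(0,0,1,4,4,0)! = 1/576  (running 1/576)
⟨..|..⟩ = √(184320)·(1/576) = +0.745356

+√(5/9) = +0.745356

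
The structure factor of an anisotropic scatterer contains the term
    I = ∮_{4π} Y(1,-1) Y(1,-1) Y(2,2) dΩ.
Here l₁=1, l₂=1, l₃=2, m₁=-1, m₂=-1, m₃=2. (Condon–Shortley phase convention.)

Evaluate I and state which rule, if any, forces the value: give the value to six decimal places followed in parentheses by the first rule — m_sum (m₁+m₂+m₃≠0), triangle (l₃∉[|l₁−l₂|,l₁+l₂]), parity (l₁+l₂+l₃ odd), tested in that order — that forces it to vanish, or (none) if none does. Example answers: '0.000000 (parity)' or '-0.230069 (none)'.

Rules hold: Σm=0, L=4 even, 0≤2≤2.
N = 3·3·5 = 45
Δ = 0!·2!·2!/5! = 1/30
Racah Σ t=0..0: t=0:+1/1 = 1/1
⇒ 3j(1 1 2; 0 0 0)² = 2/15, sgn +1
Racah Σ t=0..0: t=0:+1/4 = 1/4
⇒ 3j(1 1 2; -1 -1 2)² = 1/5, sgn +1
4πI² = N·(3j₀)²·(3jₘ)² = 6/5
I = +1·√(1.2/4π) = 0.30901936
No selection rule forces the value: the integral is nonzero (none).

0.309019 (none)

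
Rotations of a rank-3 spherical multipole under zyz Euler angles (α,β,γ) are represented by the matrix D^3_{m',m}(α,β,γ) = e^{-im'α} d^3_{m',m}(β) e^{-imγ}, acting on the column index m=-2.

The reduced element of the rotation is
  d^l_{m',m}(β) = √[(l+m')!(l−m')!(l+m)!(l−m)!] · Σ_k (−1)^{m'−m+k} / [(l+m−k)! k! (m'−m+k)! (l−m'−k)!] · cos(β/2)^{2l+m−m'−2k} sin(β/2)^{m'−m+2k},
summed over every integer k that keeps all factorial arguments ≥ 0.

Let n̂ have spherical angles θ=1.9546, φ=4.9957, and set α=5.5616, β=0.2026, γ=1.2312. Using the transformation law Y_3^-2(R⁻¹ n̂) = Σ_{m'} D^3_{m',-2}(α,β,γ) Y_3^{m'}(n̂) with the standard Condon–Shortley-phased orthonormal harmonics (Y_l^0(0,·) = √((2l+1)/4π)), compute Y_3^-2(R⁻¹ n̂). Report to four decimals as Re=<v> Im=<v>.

Re=0.1894 Im=0.0773

Need the full column D^3_{m',-2} for m'=−3..3 at α=5.5616, β=0.2026, γ=1.2312.
cos(β/2)=0.994874, sin(β/2)=0.101127
d^3_{-3,-2}: single k=1 term ⇒ +0.241425;  D = +0.230809+0.070802i
d^3_{-2,-2}: k∈[0..1] ⇒ +0.969633 -0.050093 = +0.919540;  D = +0.481860+0.783176i
d^3_{-1,-2}: k∈[0..1] ⇒ -0.311678 +0.006441 = -0.305237;  D = +0.051646-0.300836i
d^3_{0,-2}: k∈[0..1] ⇒ +0.054874 -0.000567 = +0.054307;  D = -0.042255+0.034114i
d^3_{1,-2}: k∈[0..1] ⇒ -0.006441 +0.000033 = -0.006407;  D = +0.006402+0.000272i
d^3_{2,-2}: k∈[0..1] ⇒ +0.000518 -0.000001 = +0.000517;  D = -0.000373-0.000357i
d^3_{3,-2}: single k=0 term ⇒ -0.000026;  D = +0.000002+0.000026i
Y_3^{m'}(θ=1.9546,φ=4.9957) and Σ D·Y over m':
  (+0.2308+0.0708i)·(-0.2499-0.2195i)  (+0.4819+0.7832i)·(+0.2776-0.1766i)  (+0.0516-0.3008i)·(-0.0250-0.0860i)  (-0.0423+0.0341i)·(+0.3212+0.0000i)  (+0.0064+0.0003i)·(+0.0250-0.0860i)  (-0.0004-0.0004i)·(+0.2776+0.1766i)  (+0.0000+0.0000i)·(+0.2499-0.2195i)
Y_3^-2(R⁻¹ n̂) = +0.189365+0.077292i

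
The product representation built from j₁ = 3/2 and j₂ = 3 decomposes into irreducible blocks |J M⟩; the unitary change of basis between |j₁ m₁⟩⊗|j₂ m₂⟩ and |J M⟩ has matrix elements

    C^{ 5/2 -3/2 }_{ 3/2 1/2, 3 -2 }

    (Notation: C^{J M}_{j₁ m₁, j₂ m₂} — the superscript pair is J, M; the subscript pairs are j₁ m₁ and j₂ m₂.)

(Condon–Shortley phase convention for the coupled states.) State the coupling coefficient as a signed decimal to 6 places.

+√(1/14) ≈ +0.267261

triangle: 2!*1!*4!/8! = 48/40320
(j±m)!: 2!*1!*1!*5!*1!*4! = 5760
prefactor² = (2J+1)*Δ*N² = 288/7
  k=0: +1/(0!*2!*1!*1!*0!*3!) = 1/12
  k=1: −1/(1!*1!*0!*0!*1!*4!) = -1/24
Σ = 1/24  ⇒  CG² = 288/7*(1/24)² = 1/14
CG = +√(1/14) = +0.267261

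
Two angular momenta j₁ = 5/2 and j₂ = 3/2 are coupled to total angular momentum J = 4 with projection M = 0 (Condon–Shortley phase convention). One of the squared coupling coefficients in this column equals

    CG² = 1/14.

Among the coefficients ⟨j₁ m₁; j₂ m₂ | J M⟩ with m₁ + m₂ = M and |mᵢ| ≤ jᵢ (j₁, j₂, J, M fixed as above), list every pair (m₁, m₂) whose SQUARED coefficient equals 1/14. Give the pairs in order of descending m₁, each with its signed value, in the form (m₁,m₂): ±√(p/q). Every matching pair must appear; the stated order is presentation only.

(3/2,-3/2): +√(1/14); (-3/2,3/2): +√(1/14)

Admissible pairs with m₁+m₂ = M = 0: (-3/2,3/2), (-1/2,1/2), (1/2,-1/2), (3/2,-3/2)
  (m₁,m₂)=(3/2,-3/2): CG² = 1/14, CG = +√(1/14)   ← matches the target
  (m₁,m₂)=(1/2,-1/2): CG² = 3/7, CG = +√(3/7)
  (m₁,m₂)=(-1/2,1/2): CG² = 3/7, CG = +√(3/7)
  (m₁,m₂)=(-3/2,3/2): CG² = 1/14, CG = +√(1/14)   ← matches the target
Pairs with CG² = 1/14: (3/2,-3/2): +√(1/14); (-3/2,3/2): +√(1/14)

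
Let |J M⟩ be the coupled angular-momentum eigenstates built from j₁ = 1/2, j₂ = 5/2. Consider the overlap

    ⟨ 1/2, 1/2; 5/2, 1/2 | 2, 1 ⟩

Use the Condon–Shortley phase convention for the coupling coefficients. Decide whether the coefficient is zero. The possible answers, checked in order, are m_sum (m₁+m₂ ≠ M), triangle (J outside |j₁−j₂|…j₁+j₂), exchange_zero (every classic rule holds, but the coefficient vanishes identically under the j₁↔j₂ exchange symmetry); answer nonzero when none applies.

m-sum: m₁+m₂ = 1/2+1/2 = 1, M = 1  ✓
triangle: |j₁−j₂| = 2 ≤ J = 2 ≤ j₁+j₂ = 3  ✓
exchange: j₁≠j₂ or m₁≠m₂ — the exchange symmetry imposes no constraint here
value check: CG = +√(1/3) = +0.577350 ≠ 0

nonzero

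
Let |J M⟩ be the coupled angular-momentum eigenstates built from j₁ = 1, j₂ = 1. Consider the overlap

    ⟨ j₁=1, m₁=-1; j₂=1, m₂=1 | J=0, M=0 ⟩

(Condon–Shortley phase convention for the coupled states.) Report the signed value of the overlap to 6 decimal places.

√[1·2!0!0!/3! · 0!2!2!0!0!0!] = √(4/3)
  +(−1)^2/∏(2,0,0,0,0,0)! = 1/2  (running 1/2)
⟨..|..⟩ = √(4/3)·(1/2) = +0.577350

+0.577350  (= +√(1/3))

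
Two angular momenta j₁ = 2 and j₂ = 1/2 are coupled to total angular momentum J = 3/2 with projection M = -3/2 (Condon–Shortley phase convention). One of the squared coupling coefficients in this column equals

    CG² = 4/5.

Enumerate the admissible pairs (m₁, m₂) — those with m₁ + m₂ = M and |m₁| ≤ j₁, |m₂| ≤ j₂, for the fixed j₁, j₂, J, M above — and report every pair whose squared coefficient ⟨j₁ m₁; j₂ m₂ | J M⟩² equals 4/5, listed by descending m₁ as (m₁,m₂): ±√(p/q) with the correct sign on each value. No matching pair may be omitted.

Admissible pairs with m₁+m₂ = M = -3/2: (-2,1/2), (-1,-1/2)
  (m₁,m₂)=(-1,-1/2): CG² = 1/5, CG = +√(1/5)
  (m₁,m₂)=(-2,1/2): CG² = 4/5, CG = −√(4/5)   ← matches the target
Pairs with CG² = 4/5: (-2,1/2): −√(4/5)

(-2,1/2): −√(4/5)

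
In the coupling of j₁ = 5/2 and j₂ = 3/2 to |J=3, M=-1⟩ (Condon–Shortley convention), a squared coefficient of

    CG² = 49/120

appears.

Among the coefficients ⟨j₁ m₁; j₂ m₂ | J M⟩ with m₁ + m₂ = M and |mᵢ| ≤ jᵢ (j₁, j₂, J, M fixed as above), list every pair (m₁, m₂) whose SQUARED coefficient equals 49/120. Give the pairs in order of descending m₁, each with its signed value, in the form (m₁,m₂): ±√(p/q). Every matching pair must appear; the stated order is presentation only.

Admissible pairs with m₁+m₂ = M = -1: (-5/2,3/2), (-3/2,1/2), (-1/2,-1/2), (1/2,-3/2)
  (m₁,m₂)=(1/2,-3/2): CG² = 9/20, CG = +√(9/20)
  (m₁,m₂)=(-1/2,-1/2): CG² = 1/60, CG = +√(1/60)
  (m₁,m₂)=(-3/2,1/2): CG² = 49/120, CG = −√(49/120)   ← matches the target
  (m₁,m₂)=(-5/2,3/2): CG² = 1/8, CG = −√(1/8)
Pairs with CG² = 49/120: (-3/2,1/2): −√(49/120)

(-3/2,1/2): −√(49/120)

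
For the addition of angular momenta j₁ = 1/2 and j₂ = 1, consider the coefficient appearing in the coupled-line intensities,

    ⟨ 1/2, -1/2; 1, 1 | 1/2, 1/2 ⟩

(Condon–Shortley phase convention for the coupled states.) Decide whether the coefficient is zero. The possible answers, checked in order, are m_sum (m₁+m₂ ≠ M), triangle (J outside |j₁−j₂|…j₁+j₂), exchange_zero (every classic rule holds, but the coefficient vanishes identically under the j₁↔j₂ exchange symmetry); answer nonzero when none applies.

nonzero

m-sum: m₁+m₂ = -1/2+1 = 1/2, M = 1/2  ✓
triangle: |j₁−j₂| = 1/2 ≤ J = 1/2 ≤ j₁+j₂ = 3/2  ✓
exchange: j₁≠j₂ or m₁≠m₂ — the exchange symmetry imposes no constraint here
value check: CG = −√(2/3) = -0.816497 ≠ 0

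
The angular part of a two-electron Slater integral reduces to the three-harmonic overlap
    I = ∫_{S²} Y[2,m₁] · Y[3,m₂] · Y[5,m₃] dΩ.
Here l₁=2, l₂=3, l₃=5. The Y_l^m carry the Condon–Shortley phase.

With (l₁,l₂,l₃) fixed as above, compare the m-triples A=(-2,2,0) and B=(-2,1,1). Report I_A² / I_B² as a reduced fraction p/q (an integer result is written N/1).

1/3

Same 2,3,5: normalisation and zero-m 3j drop out of the ratio.
A: Δ: 0! 4! 6! / 11! → 1/2310; sum: t=0:+1/2880 = 1/2880; 3j²(2 3 5; -2 2 0) = Δ·Π!·Σ² = 1/462  (sign -1)
B: Δ: 0! 4! 6! / 11! → 1/2310; sum: t=0:+1/1152 = 1/1152; 3j²(2 3 5; -2 1 1) = Δ·Π!·Σ² = 1/154  (sign +1)
I_A²/I_B² = (1/462)/(1/154) = 1/3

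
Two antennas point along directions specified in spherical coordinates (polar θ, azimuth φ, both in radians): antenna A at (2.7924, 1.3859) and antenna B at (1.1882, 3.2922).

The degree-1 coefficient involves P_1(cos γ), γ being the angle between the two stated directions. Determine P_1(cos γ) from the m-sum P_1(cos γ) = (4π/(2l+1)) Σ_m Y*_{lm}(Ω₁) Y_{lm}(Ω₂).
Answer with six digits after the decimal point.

-0.455303

Addition theorem: P_1(cos γ) = (4π/3) Σ_m Y*_{lm}(Ω₁) Y_{lm}(Ω₂), m = −1…1:
  m=-1: (+0.021732+0.116192i) × (-0.316886+0.048090i) = -0.012474-0.035775i  (running Σ = -0.012474-0.035775i)
  m=0: (-0.459115-0.000000i) × (+0.182410+0.000000i) = -0.083747-0.000000i  (running Σ = -0.096221-0.035775i)
  m=1: (-0.021732+0.116192i) × (+0.316886+0.048090i) = -0.012474+0.035775i  (running Σ = -0.108695+0.000000i)
Total Σ_m = -0.108695+0.000000i. Multiply by 4.188790: -0.455303+0.000000i. P_1(cos γ) = -0.455303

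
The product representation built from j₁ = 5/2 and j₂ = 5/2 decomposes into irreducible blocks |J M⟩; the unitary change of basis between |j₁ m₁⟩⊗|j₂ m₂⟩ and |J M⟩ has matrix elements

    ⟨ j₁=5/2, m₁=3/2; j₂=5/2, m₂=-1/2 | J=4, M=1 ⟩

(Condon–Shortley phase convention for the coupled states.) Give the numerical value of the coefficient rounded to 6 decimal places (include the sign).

+√(5/14) ≈ +0.597614

triangle: 1!*4!*4!/10! = 576/3628800
(j±m)!: 4!*1!*2!*3!*5!*3! = 207360
prefactor² = (2J+1)*Δ*N² = 10368/35
  k=0: +1/(0!*1!*1!*2!*3!*2!) = 1/24
  k=1: −1/(1!*0!*0!*1!*4!*3!) = -1/144
Σ = 5/144  ⇒  CG² = 10368/35*(5/144)² = 5/14
CG = +√(5/14) = +0.597614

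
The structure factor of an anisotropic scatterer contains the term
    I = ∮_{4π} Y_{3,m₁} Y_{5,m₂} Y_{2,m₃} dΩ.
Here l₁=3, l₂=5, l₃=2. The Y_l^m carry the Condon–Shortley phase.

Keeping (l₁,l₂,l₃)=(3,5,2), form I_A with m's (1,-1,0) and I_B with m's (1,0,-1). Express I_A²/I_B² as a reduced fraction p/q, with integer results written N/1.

9/5

Shared (l₁,l₂,l₃)=(3,5,2): N and (l;000)² cancel in I_A²/I_B².
A: Δ = 6!·0!·4!/11! = 1/2310; Racah Σ t=2..2: t=2:+1/192 = 1/192; ⇒ 3j(3 5 2; 1 -1 0)² = 3/77, sgn +1
B: Δ = 6!·0!·4!/11! = 1/2310; Racah Σ t=2..2: t=2:+1/288 = 1/288; ⇒ 3j(3 5 2; 1 0 -1)² = 5/231, sgn -1
I_A²/I_B² = (3/77)/(5/231) = 9/5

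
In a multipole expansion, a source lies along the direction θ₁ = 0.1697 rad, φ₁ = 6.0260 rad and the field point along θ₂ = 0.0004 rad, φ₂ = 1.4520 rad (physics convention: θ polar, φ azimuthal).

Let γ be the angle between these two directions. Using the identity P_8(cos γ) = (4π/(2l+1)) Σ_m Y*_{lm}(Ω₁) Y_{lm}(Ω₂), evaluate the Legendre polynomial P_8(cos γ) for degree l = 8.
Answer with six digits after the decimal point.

Addition theorem: P_8(cos γ) = (4π/17) Σ_m Y*_{lm}(Ω₁) Y_{lm}(Ω₂), m = −8…8:
  m=-8: Y*=-0.000000-0.000000i  Y=+0.000000+0.000000i  product +0.000000-0.000000i
  m=-7: Y*=-0.000002-0.000008i  Y=-0.000000+0.000000i  product +0.000000+0.000000i
  m=-6: Y*=+0.000003-0.000119i  Y=-0.000000-0.000000i  product -0.000000+0.000000i
  m=-5: Y*=+0.000358-0.001223i  Y=+0.000000-0.000000i  product -0.000000-0.000000i
  m=-4: Y*=+0.005266-0.008744i  Y=+0.000000+0.000000i  product +0.000000-0.000000i
  m=-3: Y*=+0.043250-0.042068i  Y=-0.000000+0.000000i  product +0.000000+0.000000i
  m=-2: Y*=+0.217933-0.123157i  Y=-0.000002-0.000000i  product -0.000000+0.000000i
  m=-1: Y*=+0.618820-0.162756i  Y=+0.000234-0.001960i  product -0.000174-0.001251i
  m=+0: Y*=+0.633360-0.000000i  Y=+1.163103+0.000000i  product +0.736663+0.000000i
  m=+1: Y*=-0.618820-0.162756i  Y=-0.000234-0.001960i  product -0.000174+0.001251i
  m=+2: Y*=+0.217933+0.123157i  Y=-0.000002+0.000000i  product -0.000000-0.000000i
  m=+3: Y*=-0.043250-0.042068i  Y=+0.000000+0.000000i  product +0.000000-0.000000i
  m=+4: Y*=+0.005266+0.008744i  Y=+0.000000-0.000000i  product +0.000000+0.000000i
  m=+5: Y*=-0.000358-0.001223i  Y=-0.000000-0.000000i  product -0.000000+0.000000i
  m=+6: Y*=+0.000003+0.000119i  Y=-0.000000+0.000000i  product -0.000000-0.000000i
  m=+7: Y*=+0.000002-0.000008i  Y=+0.000000+0.000000i  product +0.000000-0.000000i
  m=+8: Y*=-0.000000+0.000000i  Y=+0.000000-0.000000i  product +0.000000+0.000000i
Total Σ_m = +0.736314+0.000000i. Multiply by 0.739198: +0.544282+0.000000i. P_8(cos γ) = 0.544282

0.544282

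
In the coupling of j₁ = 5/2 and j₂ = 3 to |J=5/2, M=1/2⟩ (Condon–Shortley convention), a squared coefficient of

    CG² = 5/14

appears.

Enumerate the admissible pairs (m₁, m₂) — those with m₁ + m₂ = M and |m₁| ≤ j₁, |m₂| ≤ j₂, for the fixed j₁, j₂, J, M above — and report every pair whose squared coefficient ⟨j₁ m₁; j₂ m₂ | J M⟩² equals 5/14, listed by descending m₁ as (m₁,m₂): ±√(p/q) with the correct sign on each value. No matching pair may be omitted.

(5/2,-2): +√(5/14)

Admissible pairs with m₁+m₂ = M = 1/2: (-5/2,3), (-3/2,2), (-1/2,1), (1/2,0), (3/2,-1), (5/2,-2)
  (m₁,m₂)=(5/2,-2): CG² = 5/14, CG = +√(5/14)   ← matches the target
  (m₁,m₂)=(3/2,-1): CG² = 1/35, CG = −√(1/35)
  (m₁,m₂)=(1/2,0): CG² = 8/105, CG = −√(8/105)
  (m₁,m₂)=(-1/2,1): CG² = 8/35, CG = +√(8/35)
  (m₁,m₂)=(-3/2,2): CG² = 1/14, CG = −√(1/14)
  (m₁,m₂)=(-5/2,3): CG² = 5/21, CG = −√(5/21)
Pairs with CG² = 5/14: (5/2,-2): +√(5/14)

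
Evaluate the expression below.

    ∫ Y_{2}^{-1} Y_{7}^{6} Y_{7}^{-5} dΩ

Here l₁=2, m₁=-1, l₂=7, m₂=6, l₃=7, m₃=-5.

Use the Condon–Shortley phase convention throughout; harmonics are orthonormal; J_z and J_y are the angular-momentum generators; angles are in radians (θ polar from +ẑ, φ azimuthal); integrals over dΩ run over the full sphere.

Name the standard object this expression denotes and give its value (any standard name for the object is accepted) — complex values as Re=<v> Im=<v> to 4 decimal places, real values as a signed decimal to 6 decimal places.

This is a Gaunt coefficient — the integral of a triple product of spherical harmonics over the sphere.
m-sum 0 ✓  L=16 even ✓  5≤7≤9 ✓
Π(2lᵢ+1) = 5×15×15 = 1125
triangle coeff Δ(2,7,7) = 1/185640
Σ_t [0,2]: t=0:+1/2419200 t=1:−1/518400 t=2:+1/2419200 = -1/907200
(3j)²=56/3315 [(2 7 7; 0 0 0)], sign=+1
Σ_t [1,2]: t=1:−1/958003200 t=2:+1/79833600 = 1/87091200
(3j)²=121/4760 [(2 7 7; -1 6 -5)], sign=+1
⇒ 4πI² = 1815/3757
I = (+1)√(1815/3757/(4π)) = 0.19607074

Gaunt coefficient, +0.196071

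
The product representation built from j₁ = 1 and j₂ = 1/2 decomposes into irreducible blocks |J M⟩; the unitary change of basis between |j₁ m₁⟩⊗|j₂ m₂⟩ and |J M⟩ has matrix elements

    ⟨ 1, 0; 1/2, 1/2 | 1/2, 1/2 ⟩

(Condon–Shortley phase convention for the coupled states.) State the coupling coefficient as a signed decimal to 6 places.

−√(1/3) ≈ -0.577350

√[2·1!1!0!/3! · 1!1!1!0!1!0!] = √(1/3)
  +(−1)^1/∏(1,0,0,0,1,0)! = -1  (running -1)
⟨..|..⟩ = √(1/3)·(-1) = -0.577350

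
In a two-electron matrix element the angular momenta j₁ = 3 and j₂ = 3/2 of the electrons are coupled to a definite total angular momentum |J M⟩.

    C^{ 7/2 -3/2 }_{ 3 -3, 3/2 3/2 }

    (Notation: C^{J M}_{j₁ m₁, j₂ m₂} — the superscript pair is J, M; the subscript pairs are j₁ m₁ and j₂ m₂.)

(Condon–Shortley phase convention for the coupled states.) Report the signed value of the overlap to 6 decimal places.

√[8·1!5!2!/9! · 0!6!3!0!2!5!] = √(38400/7)
  +(−1)^1/∏(1,0,5,2,0,0)! = -1/240  (running -1/240)
⟨..|..⟩ = √(38400/7)·(-1/240) = -0.308607

−√(2/21) ≈ -0.308607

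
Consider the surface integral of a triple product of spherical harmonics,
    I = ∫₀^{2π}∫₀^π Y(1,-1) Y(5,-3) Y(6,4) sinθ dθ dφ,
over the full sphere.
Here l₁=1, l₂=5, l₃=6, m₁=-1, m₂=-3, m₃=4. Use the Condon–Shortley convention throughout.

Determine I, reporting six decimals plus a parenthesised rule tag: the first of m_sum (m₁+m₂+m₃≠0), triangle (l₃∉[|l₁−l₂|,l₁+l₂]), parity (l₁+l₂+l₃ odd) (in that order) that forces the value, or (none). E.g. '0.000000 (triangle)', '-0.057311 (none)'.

0.274090 (none)

Rules hold: Σm=0, L=12 even, 4≤6≤6.
N = 3·11·13 = 429
Δ = 0!·2!·10!/13! = 1/858
Racah Σ t=0..0: t=0:+1/14400 = 1/14400
⇒ 3j(1 5 6; 0 0 0)² = 6/143, sgn +1
Racah Σ t=0..0: t=0:+1/161280 = 1/161280
⇒ 3j(1 5 6; -1 -3 4)² = 15/286, sgn +1
4πI² = N·(3j₀)²·(3jₘ)² = 135/143
I = +1·√(0.944056/4π) = 0.27409047
No selection rule forces the value: the integral is nonzero (none).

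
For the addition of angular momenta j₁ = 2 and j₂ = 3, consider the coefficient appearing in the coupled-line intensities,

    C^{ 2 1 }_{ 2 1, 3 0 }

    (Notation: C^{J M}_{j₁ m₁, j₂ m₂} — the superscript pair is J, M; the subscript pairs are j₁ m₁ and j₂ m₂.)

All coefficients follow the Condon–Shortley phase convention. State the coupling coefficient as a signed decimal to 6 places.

√[5·3!1!3!/8! · 3!1!3!3!3!1!] = √(81/14)
  +(−1)^0/∏(0,3,1,3,0,0)! = 1/36  (running 1/36)
  +(−1)^1/∏(1,2,0,2,1,1)! = -1/4  (running -2/9)
⟨..|..⟩ = √(81/14)·(-2/9) = -0.534522

-0.534522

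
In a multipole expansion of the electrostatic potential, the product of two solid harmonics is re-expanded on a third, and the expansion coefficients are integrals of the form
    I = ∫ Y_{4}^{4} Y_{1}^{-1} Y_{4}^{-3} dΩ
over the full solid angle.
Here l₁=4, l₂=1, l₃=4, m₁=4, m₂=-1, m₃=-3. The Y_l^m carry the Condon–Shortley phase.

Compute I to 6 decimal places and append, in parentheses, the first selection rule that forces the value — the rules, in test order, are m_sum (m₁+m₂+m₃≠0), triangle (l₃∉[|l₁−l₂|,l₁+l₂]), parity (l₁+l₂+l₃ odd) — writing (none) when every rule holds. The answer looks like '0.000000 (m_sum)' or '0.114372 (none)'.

0.000000 (parity)

L=9 odd ⇒ parity kills the (l;000) factor ⇒ I = 0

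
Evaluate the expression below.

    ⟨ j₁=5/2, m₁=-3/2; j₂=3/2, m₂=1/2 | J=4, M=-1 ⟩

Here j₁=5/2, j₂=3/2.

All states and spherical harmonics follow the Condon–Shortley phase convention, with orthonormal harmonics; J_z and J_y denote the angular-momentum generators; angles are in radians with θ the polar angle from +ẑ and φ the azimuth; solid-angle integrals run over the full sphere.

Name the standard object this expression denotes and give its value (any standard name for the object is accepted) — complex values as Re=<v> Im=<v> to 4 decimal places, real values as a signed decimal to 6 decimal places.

Clebsch–Gordan coefficient, +√(15/56) ≈ +0.517549

This is a Clebsch–Gordan (vector-coupling) coefficient.
j₁+j₂−J=0  J+j₁−j₂=5  J−j₁+j₂=3  j₁+j₂+J+1=9
(j₁±m₁, j₂±m₂, J±M) = (1,4,2,1,3,5)
P² = 4320/7
sum k=0..0:
  [0] +1/48 = 1/48
S = 1/48
C² = P²·S² = 15/56 ; C = +0.517549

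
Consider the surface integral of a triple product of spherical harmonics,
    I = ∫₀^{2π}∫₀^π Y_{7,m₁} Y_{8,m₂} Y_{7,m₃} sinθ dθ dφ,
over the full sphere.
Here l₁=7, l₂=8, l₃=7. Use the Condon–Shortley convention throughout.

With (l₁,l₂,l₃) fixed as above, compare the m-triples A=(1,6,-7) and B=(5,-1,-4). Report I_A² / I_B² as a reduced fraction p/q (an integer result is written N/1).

115934/16641

Shared (l₁,l₂,l₃)=(7,8,7): N and (l;000)² cancel in I_A²/I_B².
A: Δ = 8!·6!·8!/23! = 1/22086194130; Racah Σ t=6..6: t=6:+1/41803776000 = 1/41803776000; ⇒ 3j(7 8 7; 1 6 -7)² = 1274/111435, sgn +1
B: Δ = 8!·6!·8!/23! = 1/22086194130; Racah Σ t=0..2: t=0:+1/9754214400 t=1:−1/870912000 t=2:+1/746496000 = 43/146313216000; ⇒ 3j(7 8 7; 5 -1 -4)² = 5547/3380195, sgn -1
I_A²/I_B² = (1274/111435)/(5547/3380195) = 115934/16641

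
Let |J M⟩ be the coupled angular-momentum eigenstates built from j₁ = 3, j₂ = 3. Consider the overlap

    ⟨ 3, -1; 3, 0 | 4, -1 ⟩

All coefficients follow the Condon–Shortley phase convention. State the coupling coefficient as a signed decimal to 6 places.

j₁+j₂−J=2  J+j₁−j₂=4  J−j₁+j₂=4  j₁+j₂+J+1=11
(j₁±m₁, j₂±m₂, J±M) = (2,4,3,3,3,5)
P² = 124416/385
sum k=0..2:
  [0] +1/288 = 1/288
  [1] −1/24 = -1/24
  [2] +1/48 = 1/48
S = -5/288
C² = P²·S² = 15/154 ; C = -0.312094

-0.312094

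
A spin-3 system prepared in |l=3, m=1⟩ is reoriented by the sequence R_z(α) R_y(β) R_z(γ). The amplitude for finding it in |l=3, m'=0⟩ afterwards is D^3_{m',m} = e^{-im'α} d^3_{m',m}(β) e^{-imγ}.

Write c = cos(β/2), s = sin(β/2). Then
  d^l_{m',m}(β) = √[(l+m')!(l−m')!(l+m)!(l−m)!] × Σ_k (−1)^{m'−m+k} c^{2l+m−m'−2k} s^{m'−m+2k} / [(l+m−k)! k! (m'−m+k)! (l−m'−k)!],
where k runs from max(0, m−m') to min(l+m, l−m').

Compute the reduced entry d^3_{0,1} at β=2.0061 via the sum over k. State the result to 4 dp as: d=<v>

d=-0.0435

d^3_{0,1}(β=2.0061) via the finite sum:
Half-angle: c=0.537733, s=0.843115. N=√(6·6·24·2)=41.569219
k: max(0,(1)−(0))=1 … min(3+(1),3−(0))=3
  k=1: (−1)^0·41.5692/(12)·0.5377^5·0.8431^1 = +0.131314
  k=2: (−1)^1·41.5692/(4)·0.5377^3·0.8431^3 = -0.968441
  k=3: (−1)^2·41.5692/(12)·0.5377^1·0.8431^5 = +0.793582
d^3_{0,1}(2.0061) = +0.131314 -0.968441 +0.793582 = -0.043545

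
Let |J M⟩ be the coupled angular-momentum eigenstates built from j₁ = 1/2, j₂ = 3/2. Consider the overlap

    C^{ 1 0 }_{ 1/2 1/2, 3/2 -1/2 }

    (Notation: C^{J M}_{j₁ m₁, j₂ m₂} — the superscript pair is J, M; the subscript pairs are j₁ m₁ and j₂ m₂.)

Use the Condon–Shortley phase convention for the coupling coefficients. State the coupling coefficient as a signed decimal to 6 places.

j₁+j₂−J=1  J+j₁−j₂=0  J−j₁+j₂=2  j₁+j₂+J+1=4
(j₁±m₁, j₂±m₂, J±M) = (1,0,1,2,1,1)
P² = 1/2
sum k=0..0:
  [0] +1/1 = 1
S = 1
C² = P²·S² = 1/2 ; C = +0.707107

+0.707107  (= +√(1/2))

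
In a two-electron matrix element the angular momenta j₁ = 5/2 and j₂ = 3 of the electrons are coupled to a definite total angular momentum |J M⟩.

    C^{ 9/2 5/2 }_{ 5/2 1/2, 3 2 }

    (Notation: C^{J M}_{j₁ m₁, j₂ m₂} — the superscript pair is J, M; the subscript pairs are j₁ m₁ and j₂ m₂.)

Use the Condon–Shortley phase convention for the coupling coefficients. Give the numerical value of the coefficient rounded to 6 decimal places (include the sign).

-0.497468

triangle: 1!*4!*5!/11! = 2880/39916800
(j±m)!: 3!*2!*5!*1!*7!*2! = 14515200
prefactor² = (2J+1)*Δ*N² = 115200/11
  k=0: +1/(0!*1!*2!*5!*2!*0!) = 1/480
  k=1: −1/(1!*0!*1!*4!*3!*1!) = -1/144
Σ = -7/1440  ⇒  CG² = 115200/11*(-7/1440)² = 49/198
CG = −√(49/198) = -0.497468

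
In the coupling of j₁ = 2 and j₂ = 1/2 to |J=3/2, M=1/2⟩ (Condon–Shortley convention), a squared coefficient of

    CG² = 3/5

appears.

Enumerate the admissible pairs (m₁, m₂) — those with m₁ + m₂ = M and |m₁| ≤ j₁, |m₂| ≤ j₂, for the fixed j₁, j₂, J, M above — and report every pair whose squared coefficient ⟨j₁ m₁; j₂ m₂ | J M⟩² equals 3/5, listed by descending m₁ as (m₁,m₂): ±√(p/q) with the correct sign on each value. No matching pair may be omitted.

(1,-1/2): +√(3/5)

Admissible pairs with m₁+m₂ = M = 1/2: (0,1/2), (1,-1/2)
  (m₁,m₂)=(1,-1/2): CG² = 3/5, CG = +√(3/5)   ← matches the target
  (m₁,m₂)=(0,1/2): CG² = 2/5, CG = −√(2/5)
Pairs with CG² = 3/5: (1,-1/2): +√(3/5)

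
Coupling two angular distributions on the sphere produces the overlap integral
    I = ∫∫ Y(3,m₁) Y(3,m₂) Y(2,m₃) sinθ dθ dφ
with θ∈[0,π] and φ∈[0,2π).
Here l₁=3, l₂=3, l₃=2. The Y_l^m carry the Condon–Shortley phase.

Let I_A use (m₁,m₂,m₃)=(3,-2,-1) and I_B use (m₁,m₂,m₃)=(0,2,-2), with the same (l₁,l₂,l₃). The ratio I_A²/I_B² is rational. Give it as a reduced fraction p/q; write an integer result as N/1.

Same 3,3,2: normalisation and zero-m 3j drop out of the ratio.
A: Δ: 4! 2! 2! / 9! → 1/3780; sum: t=0:+1/48 = 1/48; 3j²(3 3 2; 3 -2 -1) = Δ·Π!·Σ² = 5/84  (sign -1)
B: Δ: 4! 2! 2! / 9! → 1/3780; sum: t=3:−1/24 = -1/24; 3j²(3 3 2; 0 2 -2) = Δ·Π!·Σ² = 1/21  (sign -1)
I_A²/I_B² = (5/84)/(1/21) = 5/4

5/4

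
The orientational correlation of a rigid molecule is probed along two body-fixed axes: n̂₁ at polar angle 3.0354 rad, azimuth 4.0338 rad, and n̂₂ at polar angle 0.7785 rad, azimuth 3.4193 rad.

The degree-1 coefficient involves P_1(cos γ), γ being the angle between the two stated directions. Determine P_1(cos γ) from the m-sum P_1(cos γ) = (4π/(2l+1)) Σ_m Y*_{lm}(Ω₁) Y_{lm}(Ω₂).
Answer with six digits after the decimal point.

-0.647143

Expand P_1 via completeness: Σ_{m} conj(Y_{1,m}) at Ω₁ times Y_{1,m} at Ω₂ —
  m=-1: (-0.022986, -0.028507) × (-0.233315, 0.066512) = (0.007259, 0.005122)  (running Σ = (0.007259, 0.005122))
  m=0: (-0.485850, -0.000000) × (0.347869, 0.000000) = (-0.169012, -0.000000)  (running Σ = (-0.161753, 0.005122))
  m=1: (0.022986, -0.028507) × (0.233315, 0.066512) = (0.007259, -0.005122)  (running Σ = (-0.154494, 0.000000))
Total Σ_m = (-0.154494, 0.000000). Multiply by 4.188790: (-0.647143, 0.000000). P_1(cos γ) = -0.647143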